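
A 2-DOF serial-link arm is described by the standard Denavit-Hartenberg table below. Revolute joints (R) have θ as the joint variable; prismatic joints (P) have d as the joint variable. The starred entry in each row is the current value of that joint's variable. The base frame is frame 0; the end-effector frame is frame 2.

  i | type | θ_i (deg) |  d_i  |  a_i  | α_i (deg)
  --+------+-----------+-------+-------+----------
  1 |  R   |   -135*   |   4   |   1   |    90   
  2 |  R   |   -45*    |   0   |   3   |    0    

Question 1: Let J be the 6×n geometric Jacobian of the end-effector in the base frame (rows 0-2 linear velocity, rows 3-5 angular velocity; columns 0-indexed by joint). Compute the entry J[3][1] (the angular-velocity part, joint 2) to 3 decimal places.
-0.707

axis z_1 = (-0.7071,0.7071,0.0000); lever o_n−o_1 = (-1.5000,-1.5000,-2.1213)
cross product → J_v[:, 1] = (-1.5000,-1.5000,2.1213)
J_ω[:, 1] = z_1
entry J[3][1] = -0.7071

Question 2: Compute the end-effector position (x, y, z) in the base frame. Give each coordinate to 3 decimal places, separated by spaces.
-2.207 -2.207 1.879

after link 1: o_1 = (-0.7071, -0.7071, 4.0000)
after link 2: o_2 = (-2.2071, -2.2071, 1.8787)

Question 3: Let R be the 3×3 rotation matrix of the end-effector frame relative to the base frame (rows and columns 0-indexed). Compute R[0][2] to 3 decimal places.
End-effector z-axis (col 2 of R) = (-0.7071,0.7071,0.0000)
R[0][2] = -0.7071

-0.707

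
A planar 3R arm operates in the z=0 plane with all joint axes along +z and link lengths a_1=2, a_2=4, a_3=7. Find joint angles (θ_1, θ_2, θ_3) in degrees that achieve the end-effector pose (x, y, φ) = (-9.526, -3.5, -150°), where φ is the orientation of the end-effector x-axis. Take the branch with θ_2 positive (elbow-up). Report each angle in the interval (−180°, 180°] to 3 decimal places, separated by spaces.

wrist centre = target − a_3·(cos φ, sin φ) = (-3.4638, -0.0000)
cos θ_2 = (11.9981−2²−4²)/(2·2·4) = -0.5001; θ_2 = 120.0080° (elbow-up)
β = atan2(-0.0000,-3.4638) = -180.0000°; ψ = atan2(3.4638,-0.0005) = 90.0080°
θ_1 = β − ψ = -270.0080°
θ_3 = φ − θ_1 − θ_2 = 0.0000° (wrapped to (-180°,180°])

89.992 120.008 0.000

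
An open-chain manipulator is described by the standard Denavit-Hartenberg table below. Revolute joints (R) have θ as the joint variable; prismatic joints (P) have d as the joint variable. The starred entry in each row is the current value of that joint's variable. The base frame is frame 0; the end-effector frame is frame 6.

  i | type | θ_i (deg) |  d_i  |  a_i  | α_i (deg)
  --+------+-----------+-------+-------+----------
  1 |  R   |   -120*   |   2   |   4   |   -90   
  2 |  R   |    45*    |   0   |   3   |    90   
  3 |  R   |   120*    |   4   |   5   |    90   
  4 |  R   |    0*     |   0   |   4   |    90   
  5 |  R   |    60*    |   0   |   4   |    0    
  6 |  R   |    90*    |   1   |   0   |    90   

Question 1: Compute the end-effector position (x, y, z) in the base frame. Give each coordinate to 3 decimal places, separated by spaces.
after link 1: o_1 = (-2.0000, -3.4641, 2.0000)
after link 2: o_2 = (-3.0607, -5.3012, -0.1213)
after link 3: o_3 = (0.1590, -8.3848, 4.4749)
after link 4: o_4 = (3.8661, -8.8921, 5.8891)
after link 5: o_5 = (6.1590, -11.8489, 4.4749)
after link 6: o_6 = (6.5126, -11.2366, 3.7678)

6.513 -11.237 3.768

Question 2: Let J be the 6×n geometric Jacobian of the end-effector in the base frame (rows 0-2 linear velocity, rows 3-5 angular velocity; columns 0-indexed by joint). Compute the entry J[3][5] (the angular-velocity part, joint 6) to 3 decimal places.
0.354

axis z_5 = (0.3536,0.6124,-0.7071); lever o_n−o_5 = (0.3536,0.6124,-0.7071)
cross product → J_v[:, 5] = (0.0000,-0.0000,-0.0000)
J_ω[:, 5] = z_5
entry J[3][5] = 0.3536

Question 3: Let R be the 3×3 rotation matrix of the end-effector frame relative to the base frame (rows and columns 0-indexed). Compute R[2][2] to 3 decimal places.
End-effector z-axis (col 2 of R) = (0.5732,-0.7392,-0.3536)
R[2][2] = -0.3536

-0.354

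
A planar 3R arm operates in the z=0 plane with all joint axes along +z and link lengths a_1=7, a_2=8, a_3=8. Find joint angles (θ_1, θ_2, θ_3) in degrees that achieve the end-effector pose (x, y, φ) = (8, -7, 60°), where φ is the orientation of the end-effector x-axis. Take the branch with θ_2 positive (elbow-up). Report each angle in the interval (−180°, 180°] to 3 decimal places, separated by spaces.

-90.000 30.000 120.000

wrist centre = target − a_3·(cos φ, sin φ) = (4.0000, -13.9282)
cos θ_2 = (209.9948−7²−8²)/(2·7·8) = 0.8660; θ_2 = 30.0000° (elbow-up)
β = atan2(-13.9282,4.0000) = -73.9766°; ψ = atan2(4.0000,13.9282) = 16.0234°
θ_1 = β − ψ = -90.0000°
θ_3 = φ − θ_1 − θ_2 = 120.0000° (wrapped to (-180°,180°])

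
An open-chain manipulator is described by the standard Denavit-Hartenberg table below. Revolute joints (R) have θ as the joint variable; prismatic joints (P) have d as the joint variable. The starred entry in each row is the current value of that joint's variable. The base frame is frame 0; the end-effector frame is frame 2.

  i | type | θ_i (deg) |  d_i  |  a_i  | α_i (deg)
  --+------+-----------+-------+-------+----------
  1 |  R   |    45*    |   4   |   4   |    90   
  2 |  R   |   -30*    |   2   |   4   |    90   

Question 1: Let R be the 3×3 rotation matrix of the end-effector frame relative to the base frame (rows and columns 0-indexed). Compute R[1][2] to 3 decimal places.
-0.354

End-effector z-axis (col 2 of R) = (-0.3536,-0.3536,-0.8660)
R[1][2] = -0.3536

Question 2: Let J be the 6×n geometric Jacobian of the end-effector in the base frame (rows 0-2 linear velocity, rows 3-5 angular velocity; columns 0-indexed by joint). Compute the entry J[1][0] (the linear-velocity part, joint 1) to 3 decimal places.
axis z_0 = ẑ; lever o_n−o_0 = (6.6921,3.8637,2.0000)
cross product → J_v[:, 0] = (-3.8637,6.6921,0.0000)
J_ω[:, 0] = z_0
entry J[1][0] = 6.6921

6.692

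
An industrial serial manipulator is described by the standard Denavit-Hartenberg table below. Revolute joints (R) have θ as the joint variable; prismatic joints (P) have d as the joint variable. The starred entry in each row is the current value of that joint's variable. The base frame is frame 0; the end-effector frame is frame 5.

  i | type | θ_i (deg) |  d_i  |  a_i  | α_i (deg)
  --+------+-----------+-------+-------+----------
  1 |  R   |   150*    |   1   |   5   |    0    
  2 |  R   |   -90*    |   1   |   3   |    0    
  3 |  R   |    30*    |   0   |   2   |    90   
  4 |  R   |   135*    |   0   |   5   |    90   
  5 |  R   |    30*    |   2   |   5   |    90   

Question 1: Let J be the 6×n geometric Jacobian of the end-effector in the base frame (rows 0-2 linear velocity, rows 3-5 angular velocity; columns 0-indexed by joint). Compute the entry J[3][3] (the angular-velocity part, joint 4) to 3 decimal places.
1.000

axis z_3 = (1.0000,0.0000,0.0000); lever o_n−o_3 = (2.5000,-5.1832,8.0116)
cross product → J_v[:, 3] = (0.0000,-8.0116,-5.1832)
J_ω[:, 3] = z_3
entry J[3][3] = 1.0000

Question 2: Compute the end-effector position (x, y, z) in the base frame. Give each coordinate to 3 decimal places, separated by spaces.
-0.330 1.915 10.012

after link 1: o_1 = (-4.3301, 2.5000, 1.0000)
after link 2: o_2 = (-2.8301, 5.0981, 2.0000)
after link 3: o_3 = (-2.8301, 7.0981, 2.0000)
after link 4: o_4 = (-2.8301, 3.5625, 5.5355)
after link 5: o_5 = (-0.3301, 1.9149, 10.0116)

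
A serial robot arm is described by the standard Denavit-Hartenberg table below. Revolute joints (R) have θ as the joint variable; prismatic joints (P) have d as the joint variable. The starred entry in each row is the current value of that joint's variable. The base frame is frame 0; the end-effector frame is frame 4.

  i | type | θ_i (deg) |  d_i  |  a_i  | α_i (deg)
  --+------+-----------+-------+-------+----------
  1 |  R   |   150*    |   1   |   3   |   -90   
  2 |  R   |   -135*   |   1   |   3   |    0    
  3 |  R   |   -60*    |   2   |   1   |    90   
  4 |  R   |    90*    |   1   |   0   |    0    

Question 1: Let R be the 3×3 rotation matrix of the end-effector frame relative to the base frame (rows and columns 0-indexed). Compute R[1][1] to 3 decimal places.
End-effector y-axis (col 1 of R) = (-0.8365,0.4830,0.2588)
R[1][1] = 0.4830

0.483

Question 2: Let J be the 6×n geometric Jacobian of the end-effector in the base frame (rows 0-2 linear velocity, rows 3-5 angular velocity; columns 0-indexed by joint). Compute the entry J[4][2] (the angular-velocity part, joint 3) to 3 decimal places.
-0.866

axis z_2 = (-0.5000,-0.8660,0.0000); lever o_n−o_2 = (-0.3876,-2.0856,-1.2247)
cross product → J_v[:, 2] = (1.0607,-0.6124,0.7071)
J_ω[:, 2] = z_2
entry J[4][2] = -0.8660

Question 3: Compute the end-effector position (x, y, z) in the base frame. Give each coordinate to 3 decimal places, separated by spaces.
after link 1: o_1 = (-2.5981, 1.5000, 1.0000)
after link 2: o_2 = (-1.2610, -0.4267, 3.1213)
after link 3: o_3 = (-1.4244, -2.6417, 2.8625)
after link 4: o_4 = (-1.6486, -2.5123, 1.8966)

-1.649 -2.512 1.897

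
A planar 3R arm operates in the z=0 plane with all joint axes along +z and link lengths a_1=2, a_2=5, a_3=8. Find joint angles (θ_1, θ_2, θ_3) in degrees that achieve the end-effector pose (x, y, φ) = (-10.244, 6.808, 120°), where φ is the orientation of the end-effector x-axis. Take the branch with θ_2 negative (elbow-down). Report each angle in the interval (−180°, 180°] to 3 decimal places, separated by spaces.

-135.004 -59.993 -45.002

wrist centre = target − a_3·(cos φ, sin φ) = (-6.2440, -0.1202)
cos θ_2 = (39.0020−2²−5²)/(2·2·5) = 0.5001; θ_2 = -59.9934° (elbow-down)
β = atan2(-0.1202,-6.2440) = -178.8971°; ψ = atan2(-4.3298,4.5005) = -43.8928°
θ_1 = β − ψ = -135.0043°
θ_3 = φ − θ_1 − θ_2 = -45.0023° (wrapped to (-180°,180°])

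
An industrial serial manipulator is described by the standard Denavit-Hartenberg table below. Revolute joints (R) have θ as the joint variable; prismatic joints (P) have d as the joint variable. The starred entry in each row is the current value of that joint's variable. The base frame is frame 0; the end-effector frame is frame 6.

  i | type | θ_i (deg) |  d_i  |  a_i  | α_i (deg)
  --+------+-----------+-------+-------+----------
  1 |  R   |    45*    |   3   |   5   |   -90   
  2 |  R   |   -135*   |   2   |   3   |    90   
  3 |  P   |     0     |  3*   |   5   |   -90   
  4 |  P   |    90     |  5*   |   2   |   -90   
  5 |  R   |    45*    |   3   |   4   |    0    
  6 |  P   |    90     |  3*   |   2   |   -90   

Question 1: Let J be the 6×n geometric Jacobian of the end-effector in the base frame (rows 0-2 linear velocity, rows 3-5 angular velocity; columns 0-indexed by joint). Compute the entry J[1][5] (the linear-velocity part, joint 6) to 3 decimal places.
0.500

prismatic axis z_5 = (0.5000,0.5000,-0.7071)
J_v[:, 5] = z_5; J_ω[:, 5] = (0,0,0)
entry J[1][5] = 0.5000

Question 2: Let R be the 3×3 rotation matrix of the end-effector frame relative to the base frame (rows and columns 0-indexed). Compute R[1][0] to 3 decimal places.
End-effector x-axis (col 0 of R) = (0.1464,-0.8536,-0.5000)
R[1][0] = -0.8536

-0.854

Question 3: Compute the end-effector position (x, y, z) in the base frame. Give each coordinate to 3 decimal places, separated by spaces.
0.793 4.692 4.707

after link 1: o_1 = (3.5355, 3.5355, 3.0000)
after link 2: o_2 = (0.6213, 3.4497, 5.1213)
after link 3: o_3 = (-3.3787, -0.5503, 6.5355)
after link 4: o_4 = (-5.9142, 3.9853, 7.9497)
after link 5: o_5 = (-1.0000, 4.8995, 7.8284)
after link 6: o_6 = (0.7929, 4.6924, 4.7071)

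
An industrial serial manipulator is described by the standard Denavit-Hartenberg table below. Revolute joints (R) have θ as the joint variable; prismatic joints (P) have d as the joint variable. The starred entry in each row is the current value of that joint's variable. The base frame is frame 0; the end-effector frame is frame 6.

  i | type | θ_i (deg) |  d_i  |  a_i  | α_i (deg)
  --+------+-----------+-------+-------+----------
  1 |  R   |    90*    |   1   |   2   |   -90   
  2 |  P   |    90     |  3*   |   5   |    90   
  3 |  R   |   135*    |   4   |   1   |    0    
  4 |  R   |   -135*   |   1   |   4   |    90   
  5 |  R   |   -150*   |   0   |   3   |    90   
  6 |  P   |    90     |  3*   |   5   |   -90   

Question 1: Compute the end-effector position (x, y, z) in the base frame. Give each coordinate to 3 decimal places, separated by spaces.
1.293 8.098 -3.195

after link 1: o_1 = (0.0000, 2.0000, 1.0000)
after link 2: o_2 = (-3.0000, 2.0000, -4.0000)
after link 3: o_3 = (-3.7071, 6.0000, -3.2929)
after link 4: o_4 = (-3.7071, 7.0000, -7.2929)
after link 5: o_5 = (-3.7071, 5.5000, -4.6948)
after link 6: o_6 = (1.2929, 8.0981, -3.1948)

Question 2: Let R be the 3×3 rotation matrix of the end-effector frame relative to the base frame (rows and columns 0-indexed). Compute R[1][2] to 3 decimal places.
0.500

End-effector z-axis (col 2 of R) = (0.0000,0.5000,-0.8660)
R[1][2] = 0.5000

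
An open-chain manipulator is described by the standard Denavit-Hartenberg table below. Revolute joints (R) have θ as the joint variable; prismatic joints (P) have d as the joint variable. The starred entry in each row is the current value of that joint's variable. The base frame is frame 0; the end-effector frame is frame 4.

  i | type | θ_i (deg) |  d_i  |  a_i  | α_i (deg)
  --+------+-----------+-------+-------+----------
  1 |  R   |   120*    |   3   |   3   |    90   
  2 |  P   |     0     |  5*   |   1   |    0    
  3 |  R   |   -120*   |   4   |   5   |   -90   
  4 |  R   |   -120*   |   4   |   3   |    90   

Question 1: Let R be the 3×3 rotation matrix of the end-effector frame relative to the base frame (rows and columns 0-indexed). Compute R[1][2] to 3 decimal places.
End-effector z-axis (col 2 of R) = (-0.6495,0.1250,0.7500)
R[1][2] = 0.1250

0.125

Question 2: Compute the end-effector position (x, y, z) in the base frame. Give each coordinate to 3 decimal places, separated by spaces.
after link 1: o_1 = (-1.5000, 2.5981, 3.0000)
after link 2: o_2 = (2.3301, 5.9641, 3.0000)
after link 3: o_3 = (7.0442, 5.7990, -1.3301)
after link 4: o_4 = (7.1872, 10.7476, -2.0311)

7.187 10.748 -2.031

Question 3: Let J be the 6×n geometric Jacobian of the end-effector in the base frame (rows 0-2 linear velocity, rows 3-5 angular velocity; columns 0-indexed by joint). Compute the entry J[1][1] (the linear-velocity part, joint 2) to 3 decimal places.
0.500

prismatic axis z_1 = (0.8660,0.5000,0.0000)
J_v[:, 1] = z_1; J_ω[:, 1] = (0,0,0)
entry J[1][1] = 0.5000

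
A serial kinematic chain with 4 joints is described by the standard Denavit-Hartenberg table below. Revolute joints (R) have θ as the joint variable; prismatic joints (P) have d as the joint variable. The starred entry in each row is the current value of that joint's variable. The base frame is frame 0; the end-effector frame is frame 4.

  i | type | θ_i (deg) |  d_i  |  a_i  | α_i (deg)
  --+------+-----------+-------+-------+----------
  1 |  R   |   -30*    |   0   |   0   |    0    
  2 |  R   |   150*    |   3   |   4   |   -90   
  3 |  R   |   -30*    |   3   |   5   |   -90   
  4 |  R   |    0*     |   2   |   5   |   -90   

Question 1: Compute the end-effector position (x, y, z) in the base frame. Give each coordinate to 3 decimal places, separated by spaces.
-9.428 10.330 6.268

after link 1: o_1 = (0.0000, 0.0000, 0.0000)
after link 2: o_2 = (-2.0000, 3.4641, 3.0000)
after link 3: o_3 = (-6.7631, 5.7141, 5.5000)
after link 4: o_4 = (-9.4282, 10.3301, 6.2679)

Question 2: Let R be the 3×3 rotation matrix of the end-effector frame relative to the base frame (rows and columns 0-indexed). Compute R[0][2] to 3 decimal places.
0.866

End-effector z-axis (col 2 of R) = (0.8660,0.5000,-0.0000)
R[0][2] = 0.8660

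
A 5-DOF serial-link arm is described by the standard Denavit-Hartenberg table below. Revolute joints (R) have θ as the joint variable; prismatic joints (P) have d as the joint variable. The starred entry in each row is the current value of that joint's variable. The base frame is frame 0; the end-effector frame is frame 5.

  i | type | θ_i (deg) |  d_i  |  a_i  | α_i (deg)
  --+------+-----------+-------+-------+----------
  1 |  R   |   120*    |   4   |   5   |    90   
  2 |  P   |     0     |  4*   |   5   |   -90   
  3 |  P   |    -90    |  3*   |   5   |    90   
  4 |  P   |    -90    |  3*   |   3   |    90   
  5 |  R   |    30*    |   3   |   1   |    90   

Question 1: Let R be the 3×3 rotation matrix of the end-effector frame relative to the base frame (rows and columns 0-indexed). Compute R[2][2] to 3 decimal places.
-0.500

End-effector z-axis (col 2 of R) = (-0.4330,0.7500,-0.5000)
R[2][2] = -0.5000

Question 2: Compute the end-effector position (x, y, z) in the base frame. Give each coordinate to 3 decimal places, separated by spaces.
after link 1: o_1 = (-2.5000, 4.3301, 4.0000)
after link 2: o_2 = (-1.5359, 10.6603, 4.0000)
after link 3: o_3 = (2.7942, 13.1603, 7.0000)
after link 4: o_4 = (4.2942, 10.5622, 4.0000)
after link 5: o_5 = (1.9462, 8.6292, 3.1340)

1.946 8.629 3.134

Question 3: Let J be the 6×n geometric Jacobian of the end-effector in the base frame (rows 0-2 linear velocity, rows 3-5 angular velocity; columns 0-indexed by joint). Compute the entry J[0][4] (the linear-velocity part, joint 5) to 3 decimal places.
axis z_4 = (-0.8660,-0.5000,-0.0000); lever o_n−o_4 = (-2.3481,-1.9330,-0.8660)
cross product → J_v[:, 4] = (0.4330,-0.7500,0.5000)
J_ω[:, 4] = z_4
entry J[0][4] = 0.4330

0.433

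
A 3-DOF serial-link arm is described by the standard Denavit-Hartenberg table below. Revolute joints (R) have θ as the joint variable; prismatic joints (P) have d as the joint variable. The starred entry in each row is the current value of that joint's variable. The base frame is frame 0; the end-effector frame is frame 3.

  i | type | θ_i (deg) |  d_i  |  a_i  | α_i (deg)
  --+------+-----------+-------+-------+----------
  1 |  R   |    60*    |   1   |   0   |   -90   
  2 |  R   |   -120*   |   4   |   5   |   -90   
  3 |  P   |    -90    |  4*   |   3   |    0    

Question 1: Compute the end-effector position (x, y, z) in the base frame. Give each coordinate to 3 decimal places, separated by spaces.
after link 1: o_1 = (0.0000, 0.0000, 1.0000)
after link 2: o_2 = (-4.7141, -0.1651, 5.3301)
after link 3: o_3 = (-5.5801, 4.3349, 7.3301)

-5.580 4.335 7.330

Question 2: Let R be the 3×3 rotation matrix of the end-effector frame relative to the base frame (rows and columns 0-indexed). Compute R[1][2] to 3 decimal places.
0.750

End-effector z-axis (col 2 of R) = (0.4330,0.7500,0.5000)
R[1][2] = 0.7500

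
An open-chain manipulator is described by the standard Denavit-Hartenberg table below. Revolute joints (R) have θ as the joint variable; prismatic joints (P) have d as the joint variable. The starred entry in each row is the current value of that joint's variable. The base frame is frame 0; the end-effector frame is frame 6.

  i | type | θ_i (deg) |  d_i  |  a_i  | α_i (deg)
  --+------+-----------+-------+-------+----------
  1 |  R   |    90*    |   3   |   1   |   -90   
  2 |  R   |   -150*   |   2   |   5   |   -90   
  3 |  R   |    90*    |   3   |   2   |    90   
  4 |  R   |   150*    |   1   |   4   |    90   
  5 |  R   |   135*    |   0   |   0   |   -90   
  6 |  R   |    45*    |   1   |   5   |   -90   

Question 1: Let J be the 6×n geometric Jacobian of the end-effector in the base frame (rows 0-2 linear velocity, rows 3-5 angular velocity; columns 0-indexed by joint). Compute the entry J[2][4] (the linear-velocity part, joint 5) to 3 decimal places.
-2.380

axis z_4 = (0.5000,0.4330,0.7500); lever o_n−o_4 = (1.0097,-3.8854,-3.1439)
cross product → J_v[:, 4] = (1.5527,2.3292,-2.3799)
J_ω[:, 4] = z_4
entry J[2][4] = -2.3799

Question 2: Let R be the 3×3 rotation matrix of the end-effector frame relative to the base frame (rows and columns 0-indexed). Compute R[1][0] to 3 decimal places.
End-effector x-axis (col 0 of R) = (0.0795,-0.8642,-0.4968)
R[1][0] = -0.8642

-0.864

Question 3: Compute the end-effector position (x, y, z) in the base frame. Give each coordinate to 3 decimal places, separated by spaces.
-2.454 -5.582 7.186

after link 1: o_1 = (0.0000, 1.0000, 3.0000)
after link 2: o_2 = (-2.0000, -3.3301, 5.5000)
after link 3: o_3 = (0.0000, -1.8301, 8.0981)
after link 4: o_4 = (-3.4641, -1.6962, 10.3301)
after link 5: o_5 = (-3.4641, -1.6962, 10.3301)
after link 6: o_6 = (-2.4544, -5.5816, 7.1862)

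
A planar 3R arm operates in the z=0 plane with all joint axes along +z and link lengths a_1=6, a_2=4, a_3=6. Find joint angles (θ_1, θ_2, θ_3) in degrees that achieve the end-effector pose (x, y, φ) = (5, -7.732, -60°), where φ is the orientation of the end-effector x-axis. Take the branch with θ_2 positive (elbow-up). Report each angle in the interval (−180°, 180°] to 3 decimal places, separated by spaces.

wrist centre = target − a_3·(cos φ, sin φ) = (2.0000, -2.5358)
cos θ_2 = (10.4305−6²−4²)/(2·6·4) = -0.8660; θ_2 = 150.0006° (elbow-up)
β = atan2(-2.5358,2.0000) = -51.7375°; ψ = atan2(2.0000,2.5359) = 38.2617°
θ_1 = β − ψ = -89.9992°
θ_3 = φ − θ_1 − θ_2 = -120.0015° (wrapped to (-180°,180°])

-89.999 150.001 -120.001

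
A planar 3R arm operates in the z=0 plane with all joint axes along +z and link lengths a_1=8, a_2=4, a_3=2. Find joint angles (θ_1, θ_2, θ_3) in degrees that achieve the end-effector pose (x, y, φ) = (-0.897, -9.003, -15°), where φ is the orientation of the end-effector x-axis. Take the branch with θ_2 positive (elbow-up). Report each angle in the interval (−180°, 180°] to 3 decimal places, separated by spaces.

-135.002 89.997 30.005

wrist centre = target − a_3·(cos φ, sin φ) = (-2.8289, -8.4854)
cos θ_2 = (80.0038−8²−4²)/(2·8·4) = 0.0001; θ_2 = 89.9966° (elbow-up)
β = atan2(-8.4854,-2.8289) = -108.4374°; ψ = atan2(4.0000,8.0002) = 26.5644°
θ_1 = β − ψ = -135.0017°
θ_3 = φ − θ_1 − θ_2 = 30.0051° (wrapped to (-180°,180°])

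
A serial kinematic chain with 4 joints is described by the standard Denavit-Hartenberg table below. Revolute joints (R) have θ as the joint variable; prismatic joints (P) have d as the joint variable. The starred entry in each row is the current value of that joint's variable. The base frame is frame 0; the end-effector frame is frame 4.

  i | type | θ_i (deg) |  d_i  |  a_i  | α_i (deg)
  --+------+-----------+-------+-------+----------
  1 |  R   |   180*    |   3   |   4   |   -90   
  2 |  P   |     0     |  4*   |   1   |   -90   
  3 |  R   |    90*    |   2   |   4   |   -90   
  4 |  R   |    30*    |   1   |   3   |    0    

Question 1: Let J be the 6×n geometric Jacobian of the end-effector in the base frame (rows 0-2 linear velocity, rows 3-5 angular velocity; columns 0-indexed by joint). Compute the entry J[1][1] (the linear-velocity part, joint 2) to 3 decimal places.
prismatic axis z_1 = (-0.0000,-1.0000,0.0000)
J_v[:, 1] = z_1; J_ω[:, 1] = (0,0,0)
entry J[1][1] = -1.0000

-1.000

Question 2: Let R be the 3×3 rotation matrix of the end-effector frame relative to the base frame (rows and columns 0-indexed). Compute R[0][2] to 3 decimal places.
1.000

End-effector z-axis (col 2 of R) = (1.0000,-0.0000,-0.0000)
R[0][2] = 1.0000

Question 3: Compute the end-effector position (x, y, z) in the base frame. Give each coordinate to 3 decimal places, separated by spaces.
-4.000 2.598 2.500

after link 1: o_1 = (-4.0000, 0.0000, 3.0000)
after link 2: o_2 = (-5.0000, -4.0000, 3.0000)
after link 3: o_3 = (-5.0000, 0.0000, 1.0000)
after link 4: o_4 = (-4.0000, 2.5981, 2.5000)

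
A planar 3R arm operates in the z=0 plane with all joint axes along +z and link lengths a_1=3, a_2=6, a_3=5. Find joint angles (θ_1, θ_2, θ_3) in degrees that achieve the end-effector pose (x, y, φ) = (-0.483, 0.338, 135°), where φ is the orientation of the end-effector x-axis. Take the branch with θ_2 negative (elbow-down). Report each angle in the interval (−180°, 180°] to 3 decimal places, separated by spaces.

wrist centre = target − a_3·(cos φ, sin φ) = (3.0525, -3.1975)
cos θ_2 = (19.5422−3²−6²)/(2·3·6) = -0.7072; θ_2 = -135.0044° (elbow-down)
β = atan2(-3.1975,3.0525) = -46.3290°; ψ = atan2(-4.2423,-1.2430) = -106.3302°
θ_1 = β − ψ = 60.0012°
θ_3 = φ − θ_1 − θ_2 = -149.9968° (wrapped to (-180°,180°])

60.001 -135.004 -149.997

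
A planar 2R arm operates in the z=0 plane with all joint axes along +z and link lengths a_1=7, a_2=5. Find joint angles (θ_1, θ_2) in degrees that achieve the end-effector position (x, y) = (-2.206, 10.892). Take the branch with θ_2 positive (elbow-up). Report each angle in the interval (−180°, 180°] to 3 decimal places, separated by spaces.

82.901 44.995

cos θ_2 = (123.5021−7²−5²)/(2·7·5) = 0.7072; θ_2 = 44.9946° (elbow-up)
β = atan2(10.8920,-2.2060) = 101.4495°; ψ = atan2(3.5352,10.5359) = 18.5487°
θ_1 = β − ψ = 82.9008°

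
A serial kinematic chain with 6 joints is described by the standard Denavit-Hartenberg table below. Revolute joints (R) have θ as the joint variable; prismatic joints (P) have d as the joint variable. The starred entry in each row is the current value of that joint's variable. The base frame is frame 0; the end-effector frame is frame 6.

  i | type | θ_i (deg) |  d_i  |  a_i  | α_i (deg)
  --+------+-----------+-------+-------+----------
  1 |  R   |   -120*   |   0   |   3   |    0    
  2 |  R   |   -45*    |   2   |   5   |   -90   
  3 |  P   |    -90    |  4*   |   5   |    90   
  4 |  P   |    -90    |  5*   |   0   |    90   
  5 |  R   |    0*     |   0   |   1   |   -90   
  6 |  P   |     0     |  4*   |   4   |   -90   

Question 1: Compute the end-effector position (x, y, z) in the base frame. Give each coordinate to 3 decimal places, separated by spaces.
2.105 -0.597 7.000

after link 1: o_1 = (-1.5000, -2.5981, 0.0000)
after link 2: o_2 = (-6.3296, -3.8922, 2.0000)
after link 3: o_3 = (-5.2944, -7.7559, 7.0000)
after link 4: o_4 = (-0.4647, -6.4618, 7.0000)
after link 5: o_5 = (-0.7235, -5.4959, 7.0000)
after link 6: o_6 = (2.1049, -0.5969, 7.0000)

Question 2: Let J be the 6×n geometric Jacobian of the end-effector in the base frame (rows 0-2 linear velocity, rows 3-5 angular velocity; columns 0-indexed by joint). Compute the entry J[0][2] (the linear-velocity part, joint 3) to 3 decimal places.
prismatic axis z_2 = (0.2588,-0.9659,0.0000)
J_v[:, 2] = z_2; J_ω[:, 2] = (0,0,0)
entry J[0][2] = 0.2588

0.259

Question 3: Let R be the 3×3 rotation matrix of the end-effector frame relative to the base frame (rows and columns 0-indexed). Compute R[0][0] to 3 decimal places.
-0.259

End-effector x-axis (col 0 of R) = (-0.2588,0.9659,0.0000)
R[0][0] = -0.2588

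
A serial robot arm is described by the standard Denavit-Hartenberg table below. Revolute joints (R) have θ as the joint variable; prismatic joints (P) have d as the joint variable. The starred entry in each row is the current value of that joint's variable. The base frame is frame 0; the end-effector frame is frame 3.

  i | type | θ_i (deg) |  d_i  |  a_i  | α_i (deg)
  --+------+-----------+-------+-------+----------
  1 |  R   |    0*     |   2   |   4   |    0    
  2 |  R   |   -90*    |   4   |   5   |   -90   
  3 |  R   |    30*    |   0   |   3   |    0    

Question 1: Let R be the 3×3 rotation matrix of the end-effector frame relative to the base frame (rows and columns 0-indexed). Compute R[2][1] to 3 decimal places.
End-effector y-axis (col 1 of R) = (0.0000,0.5000,-0.8660)
R[2][1] = -0.8660

-0.866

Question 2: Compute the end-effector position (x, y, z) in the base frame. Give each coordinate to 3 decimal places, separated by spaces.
4.000 -7.598 4.500

after link 1: o_1 = (4.0000, 0.0000, 2.0000)
after link 2: o_2 = (4.0000, -5.0000, 6.0000)
after link 3: o_3 = (4.0000, -7.5981, 4.5000)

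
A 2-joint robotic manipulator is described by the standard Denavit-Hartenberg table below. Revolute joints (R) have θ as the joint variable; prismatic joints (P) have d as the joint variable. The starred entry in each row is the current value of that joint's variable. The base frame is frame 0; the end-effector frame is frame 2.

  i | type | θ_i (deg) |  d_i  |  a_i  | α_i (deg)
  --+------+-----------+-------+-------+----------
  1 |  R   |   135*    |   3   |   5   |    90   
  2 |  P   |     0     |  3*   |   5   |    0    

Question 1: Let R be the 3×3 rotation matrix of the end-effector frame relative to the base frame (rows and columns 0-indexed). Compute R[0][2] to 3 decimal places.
0.707

End-effector z-axis (col 2 of R) = (0.7071,0.7071,0.0000)
R[0][2] = 0.7071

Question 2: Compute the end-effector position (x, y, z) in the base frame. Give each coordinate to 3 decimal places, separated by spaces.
-4.950 9.192 3.000

after link 1: o_1 = (-3.5355, 3.5355, 3.0000)
after link 2: o_2 = (-4.9497, 9.1924, 3.0000)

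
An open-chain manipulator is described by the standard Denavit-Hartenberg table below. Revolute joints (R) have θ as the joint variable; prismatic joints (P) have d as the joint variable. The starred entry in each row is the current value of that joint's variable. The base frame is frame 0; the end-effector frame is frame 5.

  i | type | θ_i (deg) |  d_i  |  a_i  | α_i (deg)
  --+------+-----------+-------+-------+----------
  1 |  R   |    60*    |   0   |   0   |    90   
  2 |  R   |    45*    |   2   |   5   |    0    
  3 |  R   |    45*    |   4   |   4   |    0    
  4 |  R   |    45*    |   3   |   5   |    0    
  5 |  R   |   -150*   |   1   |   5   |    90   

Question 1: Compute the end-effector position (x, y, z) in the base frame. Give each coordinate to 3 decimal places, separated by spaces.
after link 1: o_1 = (0.0000, 0.0000, 0.0000)
after link 2: o_2 = (3.4998, 2.0619, 3.5355)
after link 3: o_3 = (6.9639, 0.0619, 7.5355)
after link 4: o_4 = (7.7942, -4.5000, 11.0711)
after link 5: o_5 = (11.0751, -0.8174, 9.7770)

11.075 -0.817 9.777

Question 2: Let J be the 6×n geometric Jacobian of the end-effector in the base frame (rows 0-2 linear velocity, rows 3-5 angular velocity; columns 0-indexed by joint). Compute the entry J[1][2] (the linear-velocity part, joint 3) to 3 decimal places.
axis z_2 = (0.8660,-0.5000,0.0000); lever o_n−o_2 = (7.5753,-2.8793,6.2414)
cross product → J_v[:, 2] = (-3.1207,-5.4052,1.2941)
J_ω[:, 2] = z_2
entry J[1][2] = -5.4052

-5.405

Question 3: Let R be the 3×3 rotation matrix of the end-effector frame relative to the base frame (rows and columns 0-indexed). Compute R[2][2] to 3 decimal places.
-0.966

End-effector z-axis (col 2 of R) = (-0.1294,-0.2241,-0.9659)
R[2][2] = -0.9659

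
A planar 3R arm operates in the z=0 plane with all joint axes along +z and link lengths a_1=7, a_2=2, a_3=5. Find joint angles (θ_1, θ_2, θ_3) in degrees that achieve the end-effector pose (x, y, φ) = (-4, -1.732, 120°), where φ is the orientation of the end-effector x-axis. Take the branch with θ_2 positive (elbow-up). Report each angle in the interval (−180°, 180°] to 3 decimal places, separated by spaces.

-120.000 120.001 119.999

wrist centre = target − a_3·(cos φ, sin φ) = (-1.5000, -6.0621)
cos θ_2 = (38.9994−7²−2²)/(2·7·2) = -0.5000; θ_2 = 120.0015° (elbow-up)
β = atan2(-6.0621,-1.5000) = -103.8980°; ψ = atan2(1.7320,6.0000) = 16.1020°
θ_1 = β − ψ = -120.0000°
θ_3 = φ − θ_1 − θ_2 = 119.9985° (wrapped to (-180°,180°])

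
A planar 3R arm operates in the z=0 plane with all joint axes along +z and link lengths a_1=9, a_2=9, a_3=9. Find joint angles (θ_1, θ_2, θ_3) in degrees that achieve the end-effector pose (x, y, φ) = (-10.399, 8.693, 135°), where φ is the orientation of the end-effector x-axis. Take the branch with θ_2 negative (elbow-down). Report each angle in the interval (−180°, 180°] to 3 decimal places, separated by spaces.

wrist centre = target − a_3·(cos φ, sin φ) = (-4.0350, 2.3290)
cos θ_2 = (21.7060−9²−9²)/(2·9·9) = -0.8660; θ_2 = -149.9985° (elbow-down)
β = atan2(2.3290,-4.0350) = 150.0063°; ψ = atan2(-4.5002,1.2059) = -74.9993°
θ_1 = β − ψ = 225.0056°
θ_3 = φ − θ_1 − θ_2 = 59.9930° (wrapped to (-180°,180°])

-134.994 -149.999 59.993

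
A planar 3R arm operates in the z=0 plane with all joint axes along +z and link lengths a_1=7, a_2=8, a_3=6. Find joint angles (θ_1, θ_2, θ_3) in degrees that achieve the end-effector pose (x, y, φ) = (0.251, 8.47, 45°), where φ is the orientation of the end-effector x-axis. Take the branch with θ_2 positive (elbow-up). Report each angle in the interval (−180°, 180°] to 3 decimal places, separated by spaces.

56.714 135.000 -146.714

wrist centre = target − a_3·(cos φ, sin φ) = (-3.9916, 4.2274)
cos θ_2 = (33.8038−7²−8²)/(2·7·8) = -0.7071; θ_2 = 135.0002° (elbow-up)
β = atan2(4.2274,-3.9916) = 133.3572°; ψ = atan2(5.6568,1.3431) = 76.6434°
θ_1 = β − ψ = 56.7139°
θ_3 = φ − θ_1 − θ_2 = -146.7141° (wrapped to (-180°,180°])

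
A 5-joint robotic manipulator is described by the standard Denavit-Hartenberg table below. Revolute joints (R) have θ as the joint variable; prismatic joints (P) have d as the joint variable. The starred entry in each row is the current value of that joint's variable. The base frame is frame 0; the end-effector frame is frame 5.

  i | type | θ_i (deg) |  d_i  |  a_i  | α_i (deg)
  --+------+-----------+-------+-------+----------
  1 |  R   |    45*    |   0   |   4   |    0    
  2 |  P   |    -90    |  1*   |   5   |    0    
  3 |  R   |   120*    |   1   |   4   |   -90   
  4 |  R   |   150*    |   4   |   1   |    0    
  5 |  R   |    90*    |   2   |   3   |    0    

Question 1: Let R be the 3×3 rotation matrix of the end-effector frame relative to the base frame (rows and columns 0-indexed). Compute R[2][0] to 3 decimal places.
End-effector x-axis (col 0 of R) = (-0.1294,-0.4830,0.8660)
R[2][0] = 0.8660

0.866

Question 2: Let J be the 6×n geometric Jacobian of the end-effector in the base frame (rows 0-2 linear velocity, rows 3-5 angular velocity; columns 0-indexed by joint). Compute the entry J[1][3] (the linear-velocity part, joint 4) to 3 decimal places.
axis z_3 = (-0.9659,0.2588,0.0000); lever o_n−o_3 = (-6.4079,-0.7325,2.0981)
cross product → J_v[:, 3] = (0.5430,2.0266,2.3660)
J_ω[:, 3] = z_3
entry J[1][3] = 2.0266

2.027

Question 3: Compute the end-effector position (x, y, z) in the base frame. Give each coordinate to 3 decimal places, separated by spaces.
after link 1: o_1 = (2.8284, 2.8284, 0.0000)
after link 2: o_2 = (6.3640, -0.7071, 1.0000)
after link 3: o_3 = (7.3992, 3.1566, 2.0000)
after link 4: o_4 = (3.3114, 3.3554, 1.5000)
after link 5: o_5 = (0.9913, 2.4241, 4.0981)

0.991 2.424 4.098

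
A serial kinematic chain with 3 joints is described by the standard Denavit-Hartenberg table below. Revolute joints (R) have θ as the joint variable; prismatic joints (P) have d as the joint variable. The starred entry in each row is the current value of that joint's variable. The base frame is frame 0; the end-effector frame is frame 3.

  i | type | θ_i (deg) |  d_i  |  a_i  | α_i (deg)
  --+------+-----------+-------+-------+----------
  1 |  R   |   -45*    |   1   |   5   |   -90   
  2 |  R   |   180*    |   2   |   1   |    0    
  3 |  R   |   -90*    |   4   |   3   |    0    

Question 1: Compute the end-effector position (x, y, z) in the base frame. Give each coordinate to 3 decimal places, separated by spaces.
7.071 1.414 -2.000

after link 1: o_1 = (3.5355, -3.5355, 1.0000)
after link 2: o_2 = (4.2426, -1.4142, 1.0000)
after link 3: o_3 = (7.0711, 1.4142, -2.0000)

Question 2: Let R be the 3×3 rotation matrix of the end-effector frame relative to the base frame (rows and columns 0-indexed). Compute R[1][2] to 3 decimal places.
0.707

End-effector z-axis (col 2 of R) = (0.7071,0.7071,0.0000)
R[1][2] = 0.7071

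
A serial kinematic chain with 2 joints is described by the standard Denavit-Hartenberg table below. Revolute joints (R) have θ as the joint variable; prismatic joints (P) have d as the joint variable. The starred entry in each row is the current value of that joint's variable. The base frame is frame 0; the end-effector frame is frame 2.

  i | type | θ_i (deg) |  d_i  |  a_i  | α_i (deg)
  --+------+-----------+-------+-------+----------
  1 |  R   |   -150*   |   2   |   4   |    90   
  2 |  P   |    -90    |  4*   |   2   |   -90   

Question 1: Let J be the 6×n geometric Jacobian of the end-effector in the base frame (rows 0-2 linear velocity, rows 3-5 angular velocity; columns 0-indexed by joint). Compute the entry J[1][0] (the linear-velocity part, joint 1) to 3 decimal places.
axis z_0 = ẑ; lever o_n−o_0 = (-5.4641,1.4641,0.0000)
cross product → J_v[:, 0] = (-1.4641,-5.4641,0.0000)
J_ω[:, 0] = z_0
entry J[1][0] = -5.4641

-5.464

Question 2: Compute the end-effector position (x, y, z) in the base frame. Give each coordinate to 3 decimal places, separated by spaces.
after link 1: o_1 = (-3.4641, -2.0000, 2.0000)
after link 2: o_2 = (-5.4641, 1.4641, 0.0000)

-5.464 1.464 0.000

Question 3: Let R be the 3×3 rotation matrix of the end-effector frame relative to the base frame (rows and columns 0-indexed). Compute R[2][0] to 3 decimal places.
-1.000

End-effector x-axis (col 0 of R) = (-0.0000,0.0000,-1.0000)
R[2][0] = -1.0000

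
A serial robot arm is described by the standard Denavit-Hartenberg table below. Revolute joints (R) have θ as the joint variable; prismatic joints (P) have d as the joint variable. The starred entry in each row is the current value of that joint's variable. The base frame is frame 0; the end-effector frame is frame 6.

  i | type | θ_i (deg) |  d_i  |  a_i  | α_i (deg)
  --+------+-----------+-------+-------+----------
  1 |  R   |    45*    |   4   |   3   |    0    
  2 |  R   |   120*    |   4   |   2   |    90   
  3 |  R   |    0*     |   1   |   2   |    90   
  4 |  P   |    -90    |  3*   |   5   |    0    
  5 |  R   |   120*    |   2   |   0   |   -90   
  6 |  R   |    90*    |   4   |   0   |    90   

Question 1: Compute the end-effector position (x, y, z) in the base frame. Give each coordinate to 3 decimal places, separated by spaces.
0.051 2.121 3.000

after link 1: o_1 = (2.1213, 2.1213, 4.0000)
after link 2: o_2 = (0.1895, 2.6390, 8.0000)
after link 3: o_3 = (-1.4836, 4.1225, 8.0000)
after link 4: o_4 = (-2.7777, -0.7071, 5.0000)
after link 5: o_5 = (-2.7777, -0.7071, 3.0000)
after link 6: o_6 = (0.0508, 2.1213, 3.0000)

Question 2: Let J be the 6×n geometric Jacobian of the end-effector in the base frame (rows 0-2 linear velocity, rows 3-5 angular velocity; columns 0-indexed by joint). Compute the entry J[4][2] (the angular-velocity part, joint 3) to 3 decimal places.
0.966

axis z_2 = (0.2588,0.9659,0.0000); lever o_n−o_2 = (-0.1387,-0.5176,-5.0000)
cross product → J_v[:, 2] = (-4.8296,1.2941,0.0000)
J_ω[:, 2] = z_2
entry J[4][2] = 0.9659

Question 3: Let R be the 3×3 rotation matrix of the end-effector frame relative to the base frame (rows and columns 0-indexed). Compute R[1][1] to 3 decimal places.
End-effector y-axis (col 1 of R) = (0.7071,0.7071,0.0000)
R[1][1] = 0.7071

0.707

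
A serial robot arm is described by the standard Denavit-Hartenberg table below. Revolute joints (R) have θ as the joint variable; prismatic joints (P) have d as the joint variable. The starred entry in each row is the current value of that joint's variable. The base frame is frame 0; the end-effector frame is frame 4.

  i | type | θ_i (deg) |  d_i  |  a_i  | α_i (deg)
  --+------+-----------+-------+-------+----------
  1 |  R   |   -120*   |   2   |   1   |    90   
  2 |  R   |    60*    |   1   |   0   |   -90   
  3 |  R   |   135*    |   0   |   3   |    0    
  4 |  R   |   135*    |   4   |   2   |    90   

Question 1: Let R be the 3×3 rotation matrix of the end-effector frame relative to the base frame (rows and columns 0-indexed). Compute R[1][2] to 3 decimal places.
End-effector z-axis (col 2 of R) = (0.2500,0.4330,-0.8660)
R[1][2] = 0.4330

0.433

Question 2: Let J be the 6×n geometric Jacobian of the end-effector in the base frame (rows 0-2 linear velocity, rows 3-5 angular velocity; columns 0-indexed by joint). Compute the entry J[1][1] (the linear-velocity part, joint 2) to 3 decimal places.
axis z_1 = (-0.8660,0.5000,0.0000); lever o_n−o_1 = (1.5014,4.3579,0.1629)
cross product → J_v[:, 1] = (0.0814,0.1411,-4.5248)
J_ω[:, 1] = z_1
entry J[1][1] = 0.1411

0.141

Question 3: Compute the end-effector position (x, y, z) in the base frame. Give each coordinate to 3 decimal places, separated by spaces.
after link 1: o_1 = (-0.5000, -0.8660, 2.0000)
after link 2: o_2 = (-1.3660, -0.3660, 2.0000)
after link 3: o_3 = (1.0014, -0.5081, 0.1629)
after link 4: o_4 = (1.0014, 3.4919, 2.1629)

1.001 3.492 2.163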